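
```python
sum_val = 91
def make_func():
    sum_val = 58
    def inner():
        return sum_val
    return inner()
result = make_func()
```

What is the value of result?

Step 1: sum_val = 91 globally, but make_func() defines sum_val = 58 locally.
Step 2: inner() looks up sum_val. Not in local scope, so checks enclosing scope (make_func) and finds sum_val = 58.
Step 3: result = 58

The answer is 58.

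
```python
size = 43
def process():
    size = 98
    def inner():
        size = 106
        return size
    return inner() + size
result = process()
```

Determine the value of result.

Step 1: process() has local size = 98. inner() has local size = 106.
Step 2: inner() returns its local size = 106.
Step 3: process() returns 106 + its own size (98) = 204

The answer is 204.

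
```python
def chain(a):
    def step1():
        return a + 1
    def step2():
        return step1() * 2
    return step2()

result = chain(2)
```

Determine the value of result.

Step 1: chain(2) captures a = 2.
Step 2: step2() calls step1() which returns 2 + 1 = 3.
Step 3: step2() returns 3 * 2 = 6

The answer is 6.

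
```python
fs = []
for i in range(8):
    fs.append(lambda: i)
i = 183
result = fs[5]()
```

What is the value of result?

Step 1: Lambdas capture the variable i by reference, not by value.
Step 2: After the loop, i is reassigned to 183.
Step 3: fs[5]() looks up the current i = 183. result = 183

The answer is 183.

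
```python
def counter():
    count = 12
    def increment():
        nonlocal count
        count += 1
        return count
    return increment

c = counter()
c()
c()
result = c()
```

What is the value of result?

Step 1: counter() creates closure with count = 12.
Step 2: Each c() call increments count via nonlocal. After 3 calls: 12 + 3 = 15.
Step 3: result = 15

The answer is 15.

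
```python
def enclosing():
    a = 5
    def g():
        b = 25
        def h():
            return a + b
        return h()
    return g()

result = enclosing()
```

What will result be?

Step 1: enclosing() defines a = 5. g() defines b = 25.
Step 2: h() accesses both from enclosing scopes: a = 5, b = 25.
Step 3: result = 5 + 25 = 30

The answer is 30.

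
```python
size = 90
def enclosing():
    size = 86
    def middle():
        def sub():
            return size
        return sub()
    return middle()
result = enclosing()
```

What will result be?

Step 1: enclosing() defines size = 86. middle() and sub() have no local size.
Step 2: sub() checks local (none), enclosing middle() (none), enclosing enclosing() and finds size = 86.
Step 3: result = 86

The answer is 86.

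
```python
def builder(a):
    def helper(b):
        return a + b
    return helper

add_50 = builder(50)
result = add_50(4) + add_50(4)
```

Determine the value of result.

Step 1: add_50 captures a = 50.
Step 2: add_50(4) = 50 + 4 = 54, called twice.
Step 3: result = 54 + 54 = 108

The answer is 108.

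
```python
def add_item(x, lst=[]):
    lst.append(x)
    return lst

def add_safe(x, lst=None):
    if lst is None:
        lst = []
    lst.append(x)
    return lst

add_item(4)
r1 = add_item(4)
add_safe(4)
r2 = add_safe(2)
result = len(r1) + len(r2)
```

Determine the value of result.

Step 1: add_item shares mutable default: after 2 calls, lst = [4, 4], len = 2.
Step 2: add_safe creates fresh list each time: r2 = [2], len = 1.
Step 3: result = 2 + 1 = 3

The answer is 3.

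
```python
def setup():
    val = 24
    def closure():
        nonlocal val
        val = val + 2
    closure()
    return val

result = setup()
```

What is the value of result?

Step 1: setup() sets val = 24.
Step 2: closure() uses nonlocal to modify val in setup's scope: val = 24 + 2 = 26.
Step 3: setup() returns the modified val = 26

The answer is 26.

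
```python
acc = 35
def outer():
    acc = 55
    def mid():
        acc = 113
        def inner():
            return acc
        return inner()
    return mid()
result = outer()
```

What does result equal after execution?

Step 1: Three levels of shadowing: global 35, outer 55, mid 113.
Step 2: inner() finds acc = 113 in enclosing mid() scope.
Step 3: result = 113

The answer is 113.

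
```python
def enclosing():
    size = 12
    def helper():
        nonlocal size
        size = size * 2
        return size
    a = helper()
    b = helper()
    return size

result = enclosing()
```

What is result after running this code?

Step 1: size starts at 12.
Step 2: First helper(): size = 12 * 2 = 24.
Step 3: Second helper(): size = 24 * 2 = 48.
Step 4: result = 48

The answer is 48.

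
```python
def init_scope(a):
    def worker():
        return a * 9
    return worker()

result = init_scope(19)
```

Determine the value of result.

Step 1: init_scope(19) binds parameter a = 19.
Step 2: worker() accesses a = 19 from enclosing scope.
Step 3: result = 19 * 9 = 171

The answer is 171.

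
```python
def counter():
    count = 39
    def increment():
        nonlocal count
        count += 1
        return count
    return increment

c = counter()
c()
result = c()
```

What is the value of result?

Step 1: counter() creates closure with count = 39.
Step 2: Each c() call increments count via nonlocal. After 2 calls: 39 + 2 = 41.
Step 3: result = 41

The answer is 41.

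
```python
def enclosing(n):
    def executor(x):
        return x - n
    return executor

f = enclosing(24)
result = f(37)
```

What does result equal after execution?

Step 1: enclosing(24) creates a closure capturing n = 24.
Step 2: f(37) computes 37 - 24 = 13.
Step 3: result = 13

The answer is 13.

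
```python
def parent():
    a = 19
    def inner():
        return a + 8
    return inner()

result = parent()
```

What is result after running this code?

Step 1: parent() defines a = 19.
Step 2: inner() reads a = 19 from enclosing scope, returns 19 + 8 = 27.
Step 3: result = 27

The answer is 27.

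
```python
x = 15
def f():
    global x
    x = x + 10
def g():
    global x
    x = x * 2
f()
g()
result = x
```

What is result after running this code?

Step 1: x = 15.
Step 2: f() adds 10: x = 15 + 10 = 25.
Step 3: g() doubles: x = 25 * 2 = 50.
Step 4: result = 50

The answer is 50.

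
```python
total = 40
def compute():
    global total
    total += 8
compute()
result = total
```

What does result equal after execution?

Step 1: total = 40 globally.
Step 2: compute() modifies global total: total += 8 = 48.
Step 3: result = 48

The answer is 48.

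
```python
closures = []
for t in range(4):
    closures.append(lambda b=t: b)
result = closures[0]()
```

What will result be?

Step 1: Default argument b=t captures t's value at each iteration.
Step 2: closures[0] captured b = 0 when t was 0.
Step 3: result = 0

The answer is 0.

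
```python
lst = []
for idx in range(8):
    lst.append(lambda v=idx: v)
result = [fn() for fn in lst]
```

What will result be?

Step 1: Default arg v=idx captures idx at each iteration.
Step 2: Each lambda has its own default: 0, 1, ..., 7.
Step 3: result = [0, 1, 2, 3, 4, 5, 6, 7]

The answer is [0, 1, 2, 3, 4, 5, 6, 7].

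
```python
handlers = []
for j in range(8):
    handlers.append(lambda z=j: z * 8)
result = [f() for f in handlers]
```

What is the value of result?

Step 1: Default arg z=j captures j at each iteration.
Step 2: handlers[k] has z defaulting to k, returns k * 8.
Step 3: result = [0, 8, 16, 24, 32, 40, 48, 56]

The answer is [0, 8, 16, 24, 32, 40, 48, 56].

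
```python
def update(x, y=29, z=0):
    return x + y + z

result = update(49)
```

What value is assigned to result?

Step 1: update(49) uses defaults y = 29, z = 0.
Step 2: Returns 49 + 29 + 0 = 78.
Step 3: result = 78

The answer is 78.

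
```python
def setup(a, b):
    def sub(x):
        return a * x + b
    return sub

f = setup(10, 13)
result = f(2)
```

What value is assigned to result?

Step 1: setup(10, 13) captures a = 10, b = 13.
Step 2: f(2) computes 10 * 2 + 13 = 33.
Step 3: result = 33

The answer is 33.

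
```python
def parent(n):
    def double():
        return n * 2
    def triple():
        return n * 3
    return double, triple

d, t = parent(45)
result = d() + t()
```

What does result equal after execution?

Step 1: Both closures capture the same n = 45.
Step 2: d() = 45 * 2 = 90, t() = 45 * 3 = 135.
Step 3: result = 90 + 135 = 225

The answer is 225.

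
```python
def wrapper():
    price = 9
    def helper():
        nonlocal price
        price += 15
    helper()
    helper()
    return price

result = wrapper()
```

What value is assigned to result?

Step 1: price starts at 9.
Step 2: helper() is called 2 times, each adding 15.
Step 3: price = 9 + 15 * 2 = 39

The answer is 39.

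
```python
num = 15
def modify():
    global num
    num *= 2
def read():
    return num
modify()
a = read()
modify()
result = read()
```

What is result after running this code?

Step 1: num = 15.
Step 2: First modify(): num = 15 * 2 = 30.
Step 3: Second modify(): num = 30 * 2 = 60.
Step 4: read() returns 60

The answer is 60.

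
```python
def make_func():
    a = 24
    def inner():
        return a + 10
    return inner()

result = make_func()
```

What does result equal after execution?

Step 1: make_func() defines a = 24.
Step 2: inner() reads a = 24 from enclosing scope, returns 24 + 10 = 34.
Step 3: result = 34

The answer is 34.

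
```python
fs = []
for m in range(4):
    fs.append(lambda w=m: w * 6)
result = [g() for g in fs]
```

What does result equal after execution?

Step 1: Default arg w=m captures m at each iteration.
Step 2: fs[k] has w defaulting to k, returns k * 6.
Step 3: result = [0, 6, 12, 18]

The answer is [0, 6, 12, 18].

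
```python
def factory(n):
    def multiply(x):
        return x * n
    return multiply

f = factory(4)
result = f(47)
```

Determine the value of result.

Step 1: factory(4) returns multiply closure with n = 4.
Step 2: f(47) computes 47 * 4 = 188.
Step 3: result = 188

The answer is 188.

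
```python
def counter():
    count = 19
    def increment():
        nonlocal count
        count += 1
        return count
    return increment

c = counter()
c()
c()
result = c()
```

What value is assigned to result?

Step 1: counter() creates closure with count = 19.
Step 2: Each c() call increments count via nonlocal. After 3 calls: 19 + 3 = 22.
Step 3: result = 22

The answer is 22.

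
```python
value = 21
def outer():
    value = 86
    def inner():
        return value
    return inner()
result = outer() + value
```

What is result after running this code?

Step 1: Global value = 21. outer() shadows with value = 86.
Step 2: inner() returns enclosing value = 86. outer() = 86.
Step 3: result = 86 + global value (21) = 107

The answer is 107.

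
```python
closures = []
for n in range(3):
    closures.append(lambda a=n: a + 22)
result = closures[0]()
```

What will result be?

Step 1: Default argument a=n captures n's value at definition time.
Step 2: closures[0] was defined when n = 0, so a defaults to 0.
Step 3: result = 0 + 22 = 22 (default arg fixes the late binding issue)

The answer is 22.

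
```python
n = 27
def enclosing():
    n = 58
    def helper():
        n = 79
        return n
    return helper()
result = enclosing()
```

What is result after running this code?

Step 1: Three scopes define n: global (27), enclosing (58), helper (79).
Step 2: helper() has its own local n = 79, which shadows both enclosing and global.
Step 3: result = 79 (local wins in LEGB)

The answer is 79.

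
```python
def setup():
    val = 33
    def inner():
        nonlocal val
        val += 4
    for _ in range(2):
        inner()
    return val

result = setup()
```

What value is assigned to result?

Step 1: val = 33.
Step 2: inner() is called 2 times in a loop, each adding 4 via nonlocal.
Step 3: val = 33 + 4 * 2 = 41

The answer is 41.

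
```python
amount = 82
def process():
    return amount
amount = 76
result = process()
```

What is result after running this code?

Step 1: amount is first set to 82, then reassigned to 76.
Step 2: process() is called after the reassignment, so it looks up the current global amount = 76.
Step 3: result = 76

The answer is 76.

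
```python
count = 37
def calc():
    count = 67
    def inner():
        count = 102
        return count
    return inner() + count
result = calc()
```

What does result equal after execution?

Step 1: calc() has local count = 67. inner() has local count = 102.
Step 2: inner() returns its local count = 102.
Step 3: calc() returns 102 + its own count (67) = 169

The answer is 169.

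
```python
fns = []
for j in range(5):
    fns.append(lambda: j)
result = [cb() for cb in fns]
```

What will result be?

Step 1: All 5 lambdas share the same variable j.
Step 2: After the loop, j = 4.
Step 3: Each call returns 4. result = [4, 4, 4, 4, 4]

The answer is [4, 4, 4, 4, 4].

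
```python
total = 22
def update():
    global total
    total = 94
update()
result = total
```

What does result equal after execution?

Step 1: total = 22 globally.
Step 2: update() declares global total and sets it to 94.
Step 3: After update(), global total = 94. result = 94

The answer is 94.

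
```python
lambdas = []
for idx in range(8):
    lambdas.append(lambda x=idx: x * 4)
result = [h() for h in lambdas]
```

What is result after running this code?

Step 1: Default arg x=idx captures idx at each iteration.
Step 2: lambdas[k] has x defaulting to k, returns k * 4.
Step 3: result = [0, 4, 8, 12, 16, 20, 24, 28]

The answer is [0, 4, 8, 12, 16, 20, 24, 28].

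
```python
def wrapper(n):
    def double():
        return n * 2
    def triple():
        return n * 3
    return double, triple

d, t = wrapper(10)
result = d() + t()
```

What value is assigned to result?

Step 1: Both closures capture the same n = 10.
Step 2: d() = 10 * 2 = 20, t() = 10 * 3 = 30.
Step 3: result = 20 + 30 = 50

The answer is 50.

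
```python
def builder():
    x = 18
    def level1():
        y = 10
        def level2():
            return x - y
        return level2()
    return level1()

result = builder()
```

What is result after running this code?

Step 1: x = 18 in builder. y = 10 in level1.
Step 2: level2() reads x = 18 and y = 10 from enclosing scopes.
Step 3: result = 18 - 10 = 8

The answer is 8.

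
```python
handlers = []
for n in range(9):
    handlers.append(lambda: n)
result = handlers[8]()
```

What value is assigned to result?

Step 1: The loop creates 9 lambdas, all referencing the same variable n.
Step 2: After the loop, n = 8 (final value).
Step 3: handlers[8]() looks up n at call time and finds 8. This is the late binding gotcha. result = 8

The answer is 8.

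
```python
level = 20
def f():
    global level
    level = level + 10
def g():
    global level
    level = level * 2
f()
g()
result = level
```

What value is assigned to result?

Step 1: level = 20.
Step 2: f() adds 10: level = 20 + 10 = 30.
Step 3: g() doubles: level = 30 * 2 = 60.
Step 4: result = 60

The answer is 60.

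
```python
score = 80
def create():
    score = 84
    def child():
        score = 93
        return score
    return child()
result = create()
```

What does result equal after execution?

Step 1: Three scopes define score: global (80), create (84), child (93).
Step 2: child() has its own local score = 93, which shadows both enclosing and global.
Step 3: result = 93 (local wins in LEGB)

The answer is 93.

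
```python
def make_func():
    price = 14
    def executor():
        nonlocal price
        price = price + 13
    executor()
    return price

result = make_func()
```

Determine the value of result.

Step 1: make_func() sets price = 14.
Step 2: executor() uses nonlocal to modify price in make_func's scope: price = 14 + 13 = 27.
Step 3: make_func() returns the modified price = 27

The answer is 27.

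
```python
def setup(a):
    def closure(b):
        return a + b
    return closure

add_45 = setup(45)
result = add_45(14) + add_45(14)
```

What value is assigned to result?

Step 1: add_45 captures a = 45.
Step 2: add_45(14) = 45 + 14 = 59, called twice.
Step 3: result = 59 + 59 = 118

The answer is 118.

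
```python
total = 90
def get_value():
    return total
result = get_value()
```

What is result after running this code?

Step 1: total = 90 is defined in the global scope.
Step 2: get_value() looks up total. No local total exists, so Python checks the global scope via LEGB rule and finds total = 90.
Step 3: result = 90

The answer is 90.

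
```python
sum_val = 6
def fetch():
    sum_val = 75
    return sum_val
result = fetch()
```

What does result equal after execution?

Step 1: Global sum_val = 6.
Step 2: fetch() creates local sum_val = 75, shadowing the global.
Step 3: Returns local sum_val = 75. result = 75

The answer is 75.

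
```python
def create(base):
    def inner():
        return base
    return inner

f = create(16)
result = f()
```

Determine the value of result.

Step 1: create(16) creates closure capturing base = 16.
Step 2: f() returns the captured base = 16.
Step 3: result = 16

The answer is 16.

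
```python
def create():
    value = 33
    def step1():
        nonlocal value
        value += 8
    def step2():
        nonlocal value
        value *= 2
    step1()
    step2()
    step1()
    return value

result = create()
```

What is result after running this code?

Step 1: value = 33.
Step 2: step1(): value = 33 + 8 = 41.
Step 3: step2(): value = 41 * 2 = 82.
Step 4: step1(): value = 82 + 8 = 90. result = 90

The answer is 90.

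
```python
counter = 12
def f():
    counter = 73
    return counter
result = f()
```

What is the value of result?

Step 1: Global counter = 12.
Step 2: f() creates local counter = 73, shadowing the global.
Step 3: Returns local counter = 73. result = 73

The answer is 73.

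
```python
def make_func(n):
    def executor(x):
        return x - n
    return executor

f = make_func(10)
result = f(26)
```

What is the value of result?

Step 1: make_func(10) creates a closure capturing n = 10.
Step 2: f(26) computes 26 - 10 = 16.
Step 3: result = 16

The answer is 16.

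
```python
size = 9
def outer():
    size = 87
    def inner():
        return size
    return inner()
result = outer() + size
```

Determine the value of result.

Step 1: Global size = 9. outer() shadows with size = 87.
Step 2: inner() returns enclosing size = 87. outer() = 87.
Step 3: result = 87 + global size (9) = 96

The answer is 96.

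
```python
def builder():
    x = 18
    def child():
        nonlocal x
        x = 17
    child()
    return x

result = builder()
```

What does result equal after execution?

Step 1: builder() sets x = 18.
Step 2: child() uses nonlocal to reassign x = 17.
Step 3: result = 17

The answer is 17.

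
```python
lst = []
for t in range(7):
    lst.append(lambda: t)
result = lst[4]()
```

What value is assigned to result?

Step 1: The loop creates 7 lambdas, all referencing the same variable t.
Step 2: After the loop, t = 6 (final value).
Step 3: lst[4]() looks up t at call time and finds 6. This is the late binding gotcha. result = 6

The answer is 6.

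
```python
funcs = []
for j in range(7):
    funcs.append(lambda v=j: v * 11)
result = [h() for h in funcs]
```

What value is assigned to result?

Step 1: Default arg v=j captures j at each iteration.
Step 2: funcs[k] has v defaulting to k, returns k * 11.
Step 3: result = [0, 11, 22, 33, 44, 55, 66]

The answer is [0, 11, 22, 33, 44, 55, 66].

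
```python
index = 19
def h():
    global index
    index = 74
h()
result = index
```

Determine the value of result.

Step 1: index = 19 globally.
Step 2: h() declares global index and sets it to 74.
Step 3: After h(), global index = 74. result = 74

The answer is 74.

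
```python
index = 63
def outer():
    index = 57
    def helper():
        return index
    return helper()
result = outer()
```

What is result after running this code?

Step 1: index = 63 globally, but outer() defines index = 57 locally.
Step 2: helper() looks up index. Not in local scope, so checks enclosing scope (outer) and finds index = 57.
Step 3: result = 57

The answer is 57.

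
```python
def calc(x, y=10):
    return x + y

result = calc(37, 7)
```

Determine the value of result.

Step 1: calc(37, 7) overrides default y with 7.
Step 2: Returns 37 + 7 = 44.
Step 3: result = 44

The answer is 44.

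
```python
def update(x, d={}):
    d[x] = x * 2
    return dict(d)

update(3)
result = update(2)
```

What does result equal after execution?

Step 1: Mutable default dict is shared across calls.
Step 2: First call adds 3: 6. Second call adds 2: 4.
Step 3: result = {3: 6, 2: 4}

The answer is {3: 6, 2: 4}.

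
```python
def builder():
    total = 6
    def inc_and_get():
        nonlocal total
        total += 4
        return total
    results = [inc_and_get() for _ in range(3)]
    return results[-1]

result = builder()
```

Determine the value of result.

Step 1: total = 6.
Step 2: Three calls to inc_and_get(), each adding 4.
Step 3: Last value = 6 + 4 * 3 = 18

The answer is 18.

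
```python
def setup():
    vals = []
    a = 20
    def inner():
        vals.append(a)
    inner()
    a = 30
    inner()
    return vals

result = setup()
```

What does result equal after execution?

Step 1: a = 20. inner() appends current a to vals.
Step 2: First inner(): appends 20. Then a = 30.
Step 3: Second inner(): appends 30 (closure sees updated a). result = [20, 30]

The answer is [20, 30].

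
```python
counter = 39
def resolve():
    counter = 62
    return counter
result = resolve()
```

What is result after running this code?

Step 1: Global counter = 39.
Step 2: resolve() creates local counter = 62, shadowing the global.
Step 3: Returns local counter = 62. result = 62

The answer is 62.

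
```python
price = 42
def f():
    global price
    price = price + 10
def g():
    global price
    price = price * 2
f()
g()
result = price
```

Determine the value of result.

Step 1: price = 42.
Step 2: f() adds 10: price = 42 + 10 = 52.
Step 3: g() doubles: price = 52 * 2 = 104.
Step 4: result = 104

The answer is 104.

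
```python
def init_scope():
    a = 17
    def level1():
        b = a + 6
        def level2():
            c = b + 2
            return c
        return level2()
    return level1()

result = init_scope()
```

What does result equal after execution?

Step 1: a = 17. b = a + 6 = 23.
Step 2: c = b + 2 = 23 + 2 = 25.
Step 3: result = 25

The answer is 25.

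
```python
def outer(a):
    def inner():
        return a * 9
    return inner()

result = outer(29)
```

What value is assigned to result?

Step 1: outer(29) binds parameter a = 29.
Step 2: inner() accesses a = 29 from enclosing scope.
Step 3: result = 29 * 9 = 261

The answer is 261.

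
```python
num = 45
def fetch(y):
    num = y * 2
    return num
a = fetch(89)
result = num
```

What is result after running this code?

Step 1: Global num = 45.
Step 2: fetch(89) creates local num = 89 * 2 = 178.
Step 3: Global num unchanged because no global keyword. result = 45

The answer is 45.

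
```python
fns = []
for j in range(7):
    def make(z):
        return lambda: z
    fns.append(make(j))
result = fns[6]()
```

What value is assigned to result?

Step 1: make(j) creates a new scope capturing z = j at call time.
Step 2: fns[6] = make(6), so its lambda captures z = 6.
Step 3: result = 6 (closure factory fixes late binding)

The answer is 6.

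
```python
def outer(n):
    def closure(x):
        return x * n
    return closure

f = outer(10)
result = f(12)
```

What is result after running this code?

Step 1: outer(10) creates a closure capturing n = 10.
Step 2: f(12) computes 12 * 10 = 120.
Step 3: result = 120

The answer is 120.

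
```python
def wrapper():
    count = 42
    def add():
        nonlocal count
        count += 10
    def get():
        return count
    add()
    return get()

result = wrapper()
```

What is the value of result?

Step 1: count = 42. add() modifies it via nonlocal, get() reads it.
Step 2: add() makes count = 42 + 10 = 52.
Step 3: get() returns 52. result = 52

The answer is 52.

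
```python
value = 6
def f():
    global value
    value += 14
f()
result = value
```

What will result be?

Step 1: value = 6 globally.
Step 2: f() modifies global value: value += 14 = 20.
Step 3: result = 20

The answer is 20.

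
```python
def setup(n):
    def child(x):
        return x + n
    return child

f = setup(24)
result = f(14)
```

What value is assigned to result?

Step 1: setup(24) creates a closure that captures n = 24.
Step 2: f(14) calls the closure with x = 14, returning 14 + 24 = 38.
Step 3: result = 38

The answer is 38.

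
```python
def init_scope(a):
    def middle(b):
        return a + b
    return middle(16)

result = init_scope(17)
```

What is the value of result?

Step 1: init_scope(17) passes a = 17.
Step 2: middle(16) has b = 16, reads a = 17 from enclosing.
Step 3: result = 17 + 16 = 33

The answer is 33.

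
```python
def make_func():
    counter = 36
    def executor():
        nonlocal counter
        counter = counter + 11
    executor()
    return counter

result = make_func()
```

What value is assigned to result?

Step 1: make_func() sets counter = 36.
Step 2: executor() uses nonlocal to modify counter in make_func's scope: counter = 36 + 11 = 47.
Step 3: make_func() returns the modified counter = 47

The answer is 47.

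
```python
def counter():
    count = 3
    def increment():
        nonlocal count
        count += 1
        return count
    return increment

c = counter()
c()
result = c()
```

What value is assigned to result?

Step 1: counter() creates closure with count = 3.
Step 2: Each c() call increments count via nonlocal. After 2 calls: 3 + 2 = 5.
Step 3: result = 5

The answer is 5.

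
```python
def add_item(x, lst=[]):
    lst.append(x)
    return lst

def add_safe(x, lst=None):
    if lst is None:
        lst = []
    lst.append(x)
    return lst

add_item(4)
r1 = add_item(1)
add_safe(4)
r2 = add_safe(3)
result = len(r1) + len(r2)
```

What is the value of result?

Step 1: add_item shares mutable default: after 2 calls, lst = [4, 1], len = 2.
Step 2: add_safe creates fresh list each time: r2 = [3], len = 1.
Step 3: result = 2 + 1 = 3

The answer is 3.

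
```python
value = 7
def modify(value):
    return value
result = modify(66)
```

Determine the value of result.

Step 1: Global value = 7.
Step 2: modify(66) takes parameter value = 66, which shadows the global.
Step 3: result = 66

The answer is 66.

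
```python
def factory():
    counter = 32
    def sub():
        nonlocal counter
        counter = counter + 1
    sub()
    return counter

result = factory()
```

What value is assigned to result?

Step 1: factory() sets counter = 32.
Step 2: sub() uses nonlocal to modify counter in factory's scope: counter = 32 + 1 = 33.
Step 3: factory() returns the modified counter = 33

The answer is 33.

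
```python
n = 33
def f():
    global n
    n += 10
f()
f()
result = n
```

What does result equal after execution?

Step 1: n = 33.
Step 2: First f(): n = 33 + 10 = 43.
Step 3: Second f(): n = 43 + 10 = 53. result = 53

The answer is 53.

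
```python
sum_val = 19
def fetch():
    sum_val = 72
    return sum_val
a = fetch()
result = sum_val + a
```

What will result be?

Step 1: Global sum_val = 19. fetch() returns local sum_val = 72.
Step 2: a = 72. Global sum_val still = 19.
Step 3: result = 19 + 72 = 91

The answer is 91.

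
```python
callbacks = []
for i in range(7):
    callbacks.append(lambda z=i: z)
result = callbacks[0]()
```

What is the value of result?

Step 1: Default argument z=i captures i's value at each iteration.
Step 2: callbacks[0] captured z = 0 when i was 0.
Step 3: result = 0

The answer is 0.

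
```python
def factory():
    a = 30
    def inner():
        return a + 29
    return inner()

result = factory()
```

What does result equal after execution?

Step 1: factory() defines a = 30.
Step 2: inner() reads a = 30 from enclosing scope, returns 30 + 29 = 59.
Step 3: result = 59

The answer is 59.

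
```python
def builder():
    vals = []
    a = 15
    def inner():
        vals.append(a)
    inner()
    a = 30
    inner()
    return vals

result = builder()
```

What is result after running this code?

Step 1: a = 15. inner() appends current a to vals.
Step 2: First inner(): appends 15. Then a = 30.
Step 3: Second inner(): appends 30 (closure sees updated a). result = [15, 30]

The answer is [15, 30].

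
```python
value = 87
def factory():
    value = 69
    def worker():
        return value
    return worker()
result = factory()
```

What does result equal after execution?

Step 1: value = 87 globally, but factory() defines value = 69 locally.
Step 2: worker() looks up value. Not in local scope, so checks enclosing scope (factory) and finds value = 69.
Step 3: result = 69

The answer is 69.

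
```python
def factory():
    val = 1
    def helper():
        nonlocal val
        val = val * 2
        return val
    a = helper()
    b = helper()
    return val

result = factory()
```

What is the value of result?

Step 1: val starts at 1.
Step 2: First helper(): val = 1 * 2 = 2.
Step 3: Second helper(): val = 2 * 2 = 4.
Step 4: result = 4

The answer is 4.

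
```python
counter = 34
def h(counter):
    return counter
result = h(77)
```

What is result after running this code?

Step 1: Global counter = 34.
Step 2: h(77) takes parameter counter = 77, which shadows the global.
Step 3: result = 77

The answer is 77.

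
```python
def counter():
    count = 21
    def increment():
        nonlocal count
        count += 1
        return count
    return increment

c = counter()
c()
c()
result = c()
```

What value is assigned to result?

Step 1: counter() creates closure with count = 21.
Step 2: Each c() call increments count via nonlocal. After 3 calls: 21 + 3 = 24.
Step 3: result = 24

The answer is 24.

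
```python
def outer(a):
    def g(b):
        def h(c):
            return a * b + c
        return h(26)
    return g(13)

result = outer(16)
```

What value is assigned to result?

Step 1: a = 16, b = 13, c = 26.
Step 2: h() computes a * b + c = 16 * 13 + 26 = 234.
Step 3: result = 234

The answer is 234.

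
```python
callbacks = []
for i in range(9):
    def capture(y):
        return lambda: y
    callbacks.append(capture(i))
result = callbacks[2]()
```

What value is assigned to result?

Step 1: capture(i) creates a new scope capturing y = i at call time.
Step 2: callbacks[2] = capture(2), so its lambda captures y = 2.
Step 3: result = 2 (closure factory fixes late binding)

The answer is 2.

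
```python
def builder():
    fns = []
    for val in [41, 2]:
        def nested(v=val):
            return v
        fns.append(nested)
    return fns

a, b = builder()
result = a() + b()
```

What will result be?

Step 1: Default argument v=val captures val at each iteration.
Step 2: a() returns 41 (captured at first iteration), b() returns 2 (captured at second).
Step 3: result = 41 + 2 = 43

The answer is 43.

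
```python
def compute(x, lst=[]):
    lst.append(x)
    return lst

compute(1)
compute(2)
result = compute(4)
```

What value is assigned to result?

Step 1: Mutable default argument gotcha! The list [] is created once.
Step 2: Each call appends to the SAME list: [1], [1, 2], [1, 2, 4].
Step 3: result = [1, 2, 4]

The answer is [1, 2, 4].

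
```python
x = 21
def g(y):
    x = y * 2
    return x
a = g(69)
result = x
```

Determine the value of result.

Step 1: Global x = 21.
Step 2: g(69) creates local x = 69 * 2 = 138.
Step 3: Global x unchanged because no global keyword. result = 21

The answer is 21.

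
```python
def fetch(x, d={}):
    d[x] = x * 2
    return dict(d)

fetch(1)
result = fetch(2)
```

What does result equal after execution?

Step 1: Mutable default dict is shared across calls.
Step 2: First call adds 1: 2. Second call adds 2: 4.
Step 3: result = {1: 2, 2: 4}

The answer is {1: 2, 2: 4}.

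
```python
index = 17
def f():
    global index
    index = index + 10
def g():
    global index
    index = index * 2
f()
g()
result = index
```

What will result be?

Step 1: index = 17.
Step 2: f() adds 10: index = 17 + 10 = 27.
Step 3: g() doubles: index = 27 * 2 = 54.
Step 4: result = 54

The answer is 54.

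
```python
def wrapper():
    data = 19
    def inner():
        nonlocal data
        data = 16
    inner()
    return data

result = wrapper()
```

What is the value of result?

Step 1: wrapper() sets data = 19.
Step 2: inner() uses nonlocal to reassign data = 16.
Step 3: result = 16

The answer is 16.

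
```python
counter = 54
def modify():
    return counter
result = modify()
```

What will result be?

Step 1: counter = 54 is defined in the global scope.
Step 2: modify() looks up counter. No local counter exists, so Python checks the global scope via LEGB rule and finds counter = 54.
Step 3: result = 54

The answer is 54.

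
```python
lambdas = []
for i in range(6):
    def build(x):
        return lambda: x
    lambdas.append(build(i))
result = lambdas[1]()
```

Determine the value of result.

Step 1: build(i) creates a new scope capturing x = i at call time.
Step 2: lambdas[1] = build(1), so its lambda captures x = 1.
Step 3: result = 1 (closure factory fixes late binding)

The answer is 1.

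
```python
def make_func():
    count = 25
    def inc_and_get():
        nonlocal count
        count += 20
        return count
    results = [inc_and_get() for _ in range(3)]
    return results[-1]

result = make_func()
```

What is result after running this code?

Step 1: count = 25.
Step 2: Three calls to inc_and_get(), each adding 20.
Step 3: Last value = 25 + 20 * 3 = 85

The answer is 85.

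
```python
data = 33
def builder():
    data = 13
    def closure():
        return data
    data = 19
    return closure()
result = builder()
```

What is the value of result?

Step 1: builder() sets data = 13, then later data = 19.
Step 2: closure() is called after data is reassigned to 19. Closures capture variables by reference, not by value.
Step 3: result = 19

The answer is 19.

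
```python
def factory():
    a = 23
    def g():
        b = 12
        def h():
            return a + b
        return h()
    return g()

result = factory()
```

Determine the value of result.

Step 1: factory() defines a = 23. g() defines b = 12.
Step 2: h() accesses both from enclosing scopes: a = 23, b = 12.
Step 3: result = 23 + 12 = 35

The answer is 35.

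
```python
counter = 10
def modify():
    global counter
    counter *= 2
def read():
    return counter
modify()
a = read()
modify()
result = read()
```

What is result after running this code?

Step 1: counter = 10.
Step 2: First modify(): counter = 10 * 2 = 20.
Step 3: Second modify(): counter = 20 * 2 = 40.
Step 4: read() returns 40

The answer is 40.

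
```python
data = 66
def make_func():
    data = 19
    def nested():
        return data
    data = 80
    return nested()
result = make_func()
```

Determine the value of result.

Step 1: make_func() sets data = 19, then later data = 80.
Step 2: nested() is called after data is reassigned to 80. Closures capture variables by reference, not by value.
Step 3: result = 80

The answer is 80.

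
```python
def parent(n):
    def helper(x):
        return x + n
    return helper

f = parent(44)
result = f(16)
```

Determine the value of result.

Step 1: parent(44) creates a closure that captures n = 44.
Step 2: f(16) calls the closure with x = 16, returning 16 + 44 = 60.
Step 3: result = 60

The answer is 60.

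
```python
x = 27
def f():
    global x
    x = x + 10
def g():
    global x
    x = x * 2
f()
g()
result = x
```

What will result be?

Step 1: x = 27.
Step 2: f() adds 10: x = 27 + 10 = 37.
Step 3: g() doubles: x = 37 * 2 = 74.
Step 4: result = 74

The answer is 74.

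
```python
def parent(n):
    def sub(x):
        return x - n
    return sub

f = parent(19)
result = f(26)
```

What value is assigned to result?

Step 1: parent(19) creates a closure capturing n = 19.
Step 2: f(26) computes 26 - 19 = 7.
Step 3: result = 7

The answer is 7.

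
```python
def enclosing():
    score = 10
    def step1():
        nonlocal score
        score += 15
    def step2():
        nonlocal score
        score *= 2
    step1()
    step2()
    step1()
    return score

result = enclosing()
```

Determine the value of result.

Step 1: score = 10.
Step 2: step1(): score = 10 + 15 = 25.
Step 3: step2(): score = 25 * 2 = 50.
Step 4: step1(): score = 50 + 15 = 65. result = 65

The answer is 65.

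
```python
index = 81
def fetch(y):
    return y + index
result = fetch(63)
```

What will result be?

Step 1: index = 81 is defined globally.
Step 2: fetch(63) uses parameter y = 63 and looks up index from global scope = 81.
Step 3: result = 63 + 81 = 144

The answer is 144.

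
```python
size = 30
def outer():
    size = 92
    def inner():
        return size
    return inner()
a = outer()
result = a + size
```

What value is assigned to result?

Step 1: outer() has local size = 92. inner() reads from enclosing.
Step 2: outer() returns 92. Global size = 30 unchanged.
Step 3: result = 92 + 30 = 122

The answer is 122.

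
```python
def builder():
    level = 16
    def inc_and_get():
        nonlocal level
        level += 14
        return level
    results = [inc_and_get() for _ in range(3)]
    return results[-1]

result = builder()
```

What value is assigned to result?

Step 1: level = 16.
Step 2: Three calls to inc_and_get(), each adding 14.
Step 3: Last value = 16 + 14 * 3 = 58

The answer is 58.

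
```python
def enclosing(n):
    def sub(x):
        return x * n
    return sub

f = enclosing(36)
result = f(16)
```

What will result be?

Step 1: enclosing(36) creates a closure capturing n = 36.
Step 2: f(16) computes 16 * 36 = 576.
Step 3: result = 576

The answer is 576.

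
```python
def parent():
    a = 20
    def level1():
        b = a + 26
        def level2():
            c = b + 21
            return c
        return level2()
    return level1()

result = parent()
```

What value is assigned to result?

Step 1: a = 20. b = a + 26 = 46.
Step 2: c = b + 21 = 46 + 21 = 67.
Step 3: result = 67

The answer is 67.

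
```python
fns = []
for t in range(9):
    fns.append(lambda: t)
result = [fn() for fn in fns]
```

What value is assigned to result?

Step 1: All 9 lambdas share the same variable t.
Step 2: After the loop, t = 8.
Step 3: Each call returns 8. result = [8, 8, 8, 8, 8, 8, 8, 8, 8]

The answer is [8, 8, 8, 8, 8, 8, 8, 8, 8].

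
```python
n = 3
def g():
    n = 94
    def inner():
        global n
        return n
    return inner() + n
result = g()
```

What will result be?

Step 1: Global n = 3. g() shadows with local n = 94.
Step 2: inner() uses global keyword, so inner() returns global n = 3.
Step 3: g() returns 3 + 94 = 97

The answer is 97.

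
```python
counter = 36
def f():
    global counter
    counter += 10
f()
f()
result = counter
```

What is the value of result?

Step 1: counter = 36.
Step 2: First f(): counter = 36 + 10 = 46.
Step 3: Second f(): counter = 46 + 10 = 56. result = 56

The answer is 56.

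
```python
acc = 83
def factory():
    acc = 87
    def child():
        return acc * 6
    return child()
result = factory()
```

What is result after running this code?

Step 1: factory() shadows global acc with acc = 87.
Step 2: child() finds acc = 87 in enclosing scope, computes 87 * 6 = 522.
Step 3: result = 522

The answer is 522.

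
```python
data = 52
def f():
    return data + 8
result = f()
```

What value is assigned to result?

Step 1: data = 52 is defined globally.
Step 2: f() looks up data from global scope = 52, then computes 52 + 8 = 60.
Step 3: result = 60

The answer is 60.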